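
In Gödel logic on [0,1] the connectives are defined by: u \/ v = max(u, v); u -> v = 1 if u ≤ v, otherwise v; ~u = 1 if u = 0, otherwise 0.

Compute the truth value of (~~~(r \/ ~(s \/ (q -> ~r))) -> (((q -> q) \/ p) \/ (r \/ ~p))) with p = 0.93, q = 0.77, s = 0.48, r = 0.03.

1.00

~r: Gödel ¬ of 0.03 = 0 (operand ≠ 0)
(q -> ~r): 0.77 > 0, so result = 0
(s \/ (q -> ~r)) = max(0.48, 0) = 0.48
~(s \/ (q -> ~r)): Gödel ¬ of 0.48 = 0 (operand ≠ 0)
(r \/ ~(s \/ (q -> ~r))) = max(0.03, 0) = 0.03
~(r \/ ~(s \/ (q -> ~r))): Gödel ¬ of 0.03 = 0 (operand ≠ 0)
~~(r \/ ~(s \/ (q -> ~r))): Gödel ¬ of 0 = 1 (operand is 0)
~~~(r \/ ~(s \/ (q -> ~r))): Gödel ¬ of 1 = 0 (operand ≠ 0)
(q -> q): 0.77 ≤ 0.77, so result = 1
((q -> q) \/ p) = max(1, 0.93) = 1
~p: Gödel ¬ of 0.93 = 0 (operand ≠ 0)
(r \/ ~p) = max(0.03, 0) = 0.03
(((q -> q) \/ p) \/ (r \/ ~p)) = max(1, 0.03) = 1
(~~~(r \/ ~(s \/ (q -> ~r))) -> (((q -> q) \/ p) \/ (r \/ ~p))): 0 ≤ 1, so result = 1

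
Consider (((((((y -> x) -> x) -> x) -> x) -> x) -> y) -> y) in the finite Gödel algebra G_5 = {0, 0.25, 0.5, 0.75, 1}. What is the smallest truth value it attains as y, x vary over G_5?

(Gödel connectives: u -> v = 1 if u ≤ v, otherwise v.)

The minimum is attained at y = 0.25, x = 0:
  (y -> x): 0.25 > 0, so result = 0
  ((y -> x) -> x): 0 ≤ 0, so result = 1
  (((y -> x) -> x) -> x): 1 > 0, so result = 0
  ((((y -> x) -> x) -> x) -> x): 0 ≤ 0, so result = 1
  (((((y -> x) -> x) -> x) -> x) -> x): 1 > 0, so result = 0
  ((((((y -> x) -> x) -> x) -> x) -> x) -> y): 0 ≤ 0.25, so result = 1
  (((((((y -> x) -> x) -> x) -> x) -> x) -> y) -> y): 1 > 0.25, so result = 0.25
Checking all 25 assignments confirms none give a value below 0.25.

0.25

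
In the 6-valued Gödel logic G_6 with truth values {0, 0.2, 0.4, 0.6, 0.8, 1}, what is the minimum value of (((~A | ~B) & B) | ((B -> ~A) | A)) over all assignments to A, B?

0.20

The minimum is attained at A = 0.2, B = 0.2:
  ~A: Gödel ¬ of 0.2 = 0 (operand ≠ 0)
  ~B: Gödel ¬ of 0.2 = 0 (operand ≠ 0)
  (~A | ~B) = max(0, 0) = 0
  ((~A | ~B) & B) = min(0, 0.2) = 0
  ~A: Gödel ¬ of 0.2 = 0 (operand ≠ 0)
  (B -> ~A): 0.2 > 0, so result = 0
  ((B -> ~A) | A) = max(0, 0.2) = 0.2
  (((~A | ~B) & B) | ((B -> ~A) | A)) = max(0, 0.2) = 0.2
Checking all 36 assignments confirms none give a value below 0.20.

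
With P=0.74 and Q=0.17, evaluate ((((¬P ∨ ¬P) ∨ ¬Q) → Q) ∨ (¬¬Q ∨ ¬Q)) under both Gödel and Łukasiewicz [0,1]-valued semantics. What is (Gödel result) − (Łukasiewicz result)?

0.17

Gödel evaluation:
  ¬P: Gödel ¬ of 0.74 = 0 (operand ≠ 0)
  ¬P: Gödel ¬ of 0.74 = 0 (operand ≠ 0)
  (¬P ∨ ¬P) = max(0, 0) = 0
  ¬Q: Gödel ¬ of 0.17 = 0 (operand ≠ 0)
  ((¬P ∨ ¬P) ∨ ¬Q) = max(0, 0) = 0
  (((¬P ∨ ¬P) ∨ ¬Q) → Q): 0 ≤ 0.17, so result = 1
  ¬Q: Gödel ¬ of 0.17 = 0 (operand ≠ 0)
  ¬¬Q: Gödel ¬ of 0 = 1 (operand is 0)
  ¬Q: Gödel ¬ of 0.17 = 0 (operand ≠ 0)
  (¬¬Q ∨ ¬Q) = max(1, 0) = 1
  ((((¬P ∨ ¬P) ∨ ¬Q) → Q) ∨ (¬¬Q ∨ ¬Q)) = max(1, 1) = 1
  Gödel value = 1
Łukasiewicz evaluation:
  ¬P: Łukasiewicz ¬ gives 1 − 0.74 = 0.26
  ¬P: Łukasiewicz ¬ gives 1 − 0.74 = 0.26
  (¬P ∨ ¬P) = max(0.26, 0.26) = 0.26
  ¬Q: Łukasiewicz ¬ gives 1 − 0.17 = 0.83
  ((¬P ∨ ¬P) ∨ ¬Q) = max(0.26, 0.83) = 0.83
  (((¬P ∨ ¬P) ∨ ¬Q) → Q): min(1, 1 − 0.83 + 0.17) = 0.34
  ¬Q: Łukasiewicz ¬ gives 1 − 0.17 = 0.83
  ¬¬Q: Łukasiewicz ¬ gives 1 − 0.83 = 0.17
  ¬Q: Łukasiewicz ¬ gives 1 − 0.17 = 0.83
  (¬¬Q ∨ ¬Q) = max(0.17, 0.83) = 0.83
  ((((¬P ∨ ¬P) ∨ ¬Q) → Q) ∨ (¬¬Q ∨ ¬Q)) = max(0.34, 0.83) = 0.83
  Łukasiewicz value = 0.83
Difference: 1 − 0.83 = 0.17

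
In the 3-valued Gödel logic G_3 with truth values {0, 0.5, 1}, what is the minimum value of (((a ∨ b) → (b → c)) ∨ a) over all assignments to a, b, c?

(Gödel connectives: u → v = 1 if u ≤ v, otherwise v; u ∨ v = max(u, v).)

0.00

The minimum is attained at a = 0, b = 0.5, c = 0:
  (a ∨ b) = max(0, 0.5) = 0.5
  (b → c): 0.5 > 0, so result = 0
  ((a ∨ b) → (b → c)): 0.5 > 0, so result = 0
  (((a ∨ b) → (b → c)) ∨ a) = max(0, 0) = 0
Checking all 27 assignments confirms none give a value below 0.00.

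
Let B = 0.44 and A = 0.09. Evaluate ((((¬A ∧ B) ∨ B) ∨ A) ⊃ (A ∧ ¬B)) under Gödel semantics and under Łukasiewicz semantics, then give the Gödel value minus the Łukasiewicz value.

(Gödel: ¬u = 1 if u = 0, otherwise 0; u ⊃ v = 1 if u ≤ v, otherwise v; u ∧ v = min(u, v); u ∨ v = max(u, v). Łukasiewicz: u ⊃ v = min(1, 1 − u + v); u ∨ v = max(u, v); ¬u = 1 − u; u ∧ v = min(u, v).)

-0.65

Gödel evaluation:
  ¬A: Gödel ¬ of 0.09 = 0 (operand ≠ 0)
  (¬A ∧ B) = min(0, 0.44) = 0
  ((¬A ∧ B) ∨ B) = max(0, 0.44) = 0.44
  (((¬A ∧ B) ∨ B) ∨ A) = max(0.44, 0.09) = 0.44
  ¬B: Gödel ¬ of 0.44 = 0 (operand ≠ 0)
  (A ∧ ¬B) = min(0.09, 0) = 0
  ((((¬A ∧ B) ∨ B) ∨ A) ⊃ (A ∧ ¬B)): 0.44 > 0, so result = 0
  Gödel value = 0
Łukasiewicz evaluation:
  ¬A: Łukasiewicz ¬ gives 1 − 0.09 = 0.91
  (¬A ∧ B) = min(0.91, 0.44) = 0.44
  ((¬A ∧ B) ∨ B) = max(0.44, 0.44) = 0.44
  (((¬A ∧ B) ∨ B) ∨ A) = max(0.44, 0.09) = 0.44
  ¬B: Łukasiewicz ¬ gives 1 − 0.44 = 0.56
  (A ∧ ¬B) = min(0.09, 0.56) = 0.09
  ((((¬A ∧ B) ∨ B) ∨ A) ⊃ (A ∧ ¬B)): min(1, 1 − 0.44 + 0.09) = 0.65
  Łukasiewicz value = 0.65
Difference: 0 − 0.65 = -0.65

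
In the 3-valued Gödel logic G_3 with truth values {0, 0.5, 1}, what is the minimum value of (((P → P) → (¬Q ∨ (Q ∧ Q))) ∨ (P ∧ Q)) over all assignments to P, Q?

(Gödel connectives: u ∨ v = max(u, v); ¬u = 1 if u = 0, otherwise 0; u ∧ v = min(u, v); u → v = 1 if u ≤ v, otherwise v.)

0.50

The minimum is attained at P = 0, Q = 0.5:
  (P → P): 0 ≤ 0, so result = 1
  ¬Q: Gödel ¬ of 0.5 = 0 (operand ≠ 0)
  (Q ∧ Q) = min(0.5, 0.5) = 0.5
  (¬Q ∨ (Q ∧ Q)) = max(0, 0.5) = 0.5
  ((P → P) → (¬Q ∨ (Q ∧ Q))): 1 > 0.5, so result = 0.5
  (P ∧ Q) = min(0, 0.5) = 0
  (((P → P) → (¬Q ∨ (Q ∧ Q))) ∨ (P ∧ Q)) = max(0.5, 0) = 0.5
Checking all 9 assignments confirms none give a value below 0.50.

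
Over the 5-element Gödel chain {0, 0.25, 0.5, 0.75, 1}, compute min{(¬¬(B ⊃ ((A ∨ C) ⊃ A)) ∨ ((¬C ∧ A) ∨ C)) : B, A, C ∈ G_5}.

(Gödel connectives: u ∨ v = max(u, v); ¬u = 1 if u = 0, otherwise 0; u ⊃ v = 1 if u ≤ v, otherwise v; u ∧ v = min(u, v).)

0.25

The minimum is attained at B = 0.25, A = 0, C = 0.25:
  (A ∨ C) = max(0, 0.25) = 0.25
  ((A ∨ C) ⊃ A): 0.25 > 0, so result = 0
  (B ⊃ ((A ∨ C) ⊃ A)): 0.25 > 0, so result = 0
  ¬(B ⊃ ((A ∨ C) ⊃ A)): Gödel ¬ of 0 = 1 (operand is 0)
  ¬¬(B ⊃ ((A ∨ C) ⊃ A)): Gödel ¬ of 1 = 0 (operand ≠ 0)
  ¬C: Gödel ¬ of 0.25 = 0 (operand ≠ 0)
  (¬C ∧ A) = min(0, 0) = 0
  ((¬C ∧ A) ∨ C) = max(0, 0.25) = 0.25
  (¬¬(B ⊃ ((A ∨ C) ⊃ A)) ∨ ((¬C ∧ A) ∨ C)) = max(0, 0.25) = 0.25
Checking all 125 assignments confirms none give a value below 0.25.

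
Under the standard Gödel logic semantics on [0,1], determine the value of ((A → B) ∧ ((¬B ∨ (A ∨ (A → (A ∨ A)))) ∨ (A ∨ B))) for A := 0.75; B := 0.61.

(A → B): 0.75 > 0.61, so result = 0.61
¬B: Gödel ¬ of 0.61 = 0 (operand ≠ 0)
(A ∨ A) = max(0.75, 0.75) = 0.75
(A → (A ∨ A)): 0.75 ≤ 0.75, so result = 1
(A ∨ (A → (A ∨ A))) = max(0.75, 1) = 1
(¬B ∨ (A ∨ (A → (A ∨ A)))) = max(0, 1) = 1
(A ∨ B) = max(0.75, 0.61) = 0.75
((¬B ∨ (A ∨ (A → (A ∨ A)))) ∨ (A ∨ B)) = max(1, 0.75) = 1
((A → B) ∧ ((¬B ∨ (A ∨ (A → (A ∨ A)))) ∨ (A ∨ B))) = min(0.61, 1) = 0.61

0.61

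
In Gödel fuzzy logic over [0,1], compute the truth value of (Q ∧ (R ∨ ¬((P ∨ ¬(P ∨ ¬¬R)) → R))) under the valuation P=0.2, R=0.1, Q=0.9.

¬R: Gödel ¬ of 0.1 = 0 (operand ≠ 0)
¬¬R: Gödel ¬ of 0 = 1 (operand is 0)
(P ∨ ¬¬R) = max(0.2, 1) = 1
¬(P ∨ ¬¬R): Gödel ¬ of 1 = 0 (operand ≠ 0)
(P ∨ ¬(P ∨ ¬¬R)) = max(0.2, 0) = 0.2
((P ∨ ¬(P ∨ ¬¬R)) → R): 0.2 > 0.1, so result = 0.1
¬((P ∨ ¬(P ∨ ¬¬R)) → R): Gödel ¬ of 0.1 = 0 (operand ≠ 0)
(R ∨ ¬((P ∨ ¬(P ∨ ¬¬R)) → R)) = max(0.1, 0) = 0.1
(Q ∧ (R ∨ ¬((P ∨ ¬(P ∨ ¬¬R)) → R))) = min(0.9, 0.1) = 0.1

0.10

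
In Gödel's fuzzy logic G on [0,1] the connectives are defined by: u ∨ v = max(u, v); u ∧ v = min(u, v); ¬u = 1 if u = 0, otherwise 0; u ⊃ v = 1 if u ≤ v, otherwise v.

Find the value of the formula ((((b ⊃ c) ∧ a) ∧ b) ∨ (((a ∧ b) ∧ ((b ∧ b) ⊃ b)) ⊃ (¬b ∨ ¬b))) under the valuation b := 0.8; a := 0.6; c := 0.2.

(b ⊃ c): 0.8 > 0.2, so result = 0.2
((b ⊃ c) ∧ a) = min(0.2, 0.6) = 0.2
(((b ⊃ c) ∧ a) ∧ b) = min(0.2, 0.8) = 0.2
(a ∧ b) = min(0.6, 0.8) = 0.6
(b ∧ b) = min(0.8, 0.8) = 0.8
((b ∧ b) ⊃ b): 0.8 ≤ 0.8, so result = 1
((a ∧ b) ∧ ((b ∧ b) ⊃ b)) = min(0.6, 1) = 0.6
¬b: Gödel ¬ of 0.8 = 0 (operand ≠ 0)
¬b: Gödel ¬ of 0.8 = 0 (operand ≠ 0)
(¬b ∨ ¬b) = max(0, 0) = 0
(((a ∧ b) ∧ ((b ∧ b) ⊃ b)) ⊃ (¬b ∨ ¬b)): 0.6 > 0, so result = 0
((((b ⊃ c) ∧ a) ∧ b) ∨ (((a ∧ b) ∧ ((b ∧ b) ⊃ b)) ⊃ (¬b ∨ ¬b))) = max(0.2, 0) = 0.2

0.20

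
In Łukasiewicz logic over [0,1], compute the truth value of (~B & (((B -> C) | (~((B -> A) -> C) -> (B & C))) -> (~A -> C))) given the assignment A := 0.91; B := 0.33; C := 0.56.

~B: Łukasiewicz ¬ gives 1 − 0.33 = 0.67
(B -> C): min(1, 1 − 0.33 + 0.56) = 1
(B -> A): min(1, 1 − 0.33 + 0.91) = 1
((B -> A) -> C): min(1, 1 − 1 + 0.56) = 0.56
~((B -> A) -> C): Łukasiewicz ¬ gives 1 − 0.56 = 0.44
(B & C) = min(0.33, 0.56) = 0.33
(~((B -> A) -> C) -> (B & C)): min(1, 1 − 0.44 + 0.33) = 0.89
((B -> C) | (~((B -> A) -> C) -> (B & C))) = max(1, 0.89) = 1
~A: Łukasiewicz ¬ gives 1 − 0.91 = 0.09
(~A -> C): min(1, 1 − 0.09 + 0.56) = 1
(((B -> C) | (~((B -> A) -> C) -> (B & C))) -> (~A -> C)): min(1, 1 − 1 + 1) = 1
(~B & (((B -> C) | (~((B -> A) -> C) -> (B & C))) -> (~A -> C))) = min(0.67, 1) = 0.67

0.67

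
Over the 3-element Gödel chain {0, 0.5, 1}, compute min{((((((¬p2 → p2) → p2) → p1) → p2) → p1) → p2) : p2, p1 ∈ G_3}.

0.00

The minimum is attained at p2 = 0, p1 = 0.5:
  ¬p2: Gödel ¬ of 0 = 1 (operand is 0)
  (¬p2 → p2): 1 > 0, so result = 0
  ((¬p2 → p2) → p2): 0 ≤ 0, so result = 1
  (((¬p2 → p2) → p2) → p1): 1 > 0.5, so result = 0.5
  ((((¬p2 → p2) → p2) → p1) → p2): 0.5 > 0, so result = 0
  (((((¬p2 → p2) → p2) → p1) → p2) → p1): 0 ≤ 0.5, so result = 1
  ((((((¬p2 → p2) → p2) → p1) → p2) → p1) → p2): 1 > 0, so result = 0
Checking all 9 assignments confirms none give a value below 0.00.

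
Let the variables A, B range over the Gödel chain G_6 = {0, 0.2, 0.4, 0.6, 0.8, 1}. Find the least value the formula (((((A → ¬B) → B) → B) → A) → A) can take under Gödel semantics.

The minimum is attained at A = 0.2, B = 0.2:
  ¬B: Gödel ¬ of 0.2 = 0 (operand ≠ 0)
  (A → ¬B): 0.2 > 0, so result = 0
  ((A → ¬B) → B): 0 ≤ 0.2, so result = 1
  (((A → ¬B) → B) → B): 1 > 0.2, so result = 0.2
  ((((A → ¬B) → B) → B) → A): 0.2 ≤ 0.2, so result = 1
  (((((A → ¬B) → B) → B) → A) → A): 1 > 0.2, so result = 0.2
Checking all 36 assignments confirms none give a value below 0.20.

0.20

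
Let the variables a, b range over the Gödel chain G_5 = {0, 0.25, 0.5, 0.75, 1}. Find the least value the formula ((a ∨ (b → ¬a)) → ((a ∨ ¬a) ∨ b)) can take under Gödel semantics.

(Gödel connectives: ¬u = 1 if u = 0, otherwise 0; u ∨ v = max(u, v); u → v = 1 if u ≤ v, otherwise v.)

0.25

The minimum is attained at a = 0.25, b = 0:
  ¬a: Gödel ¬ of 0.25 = 0 (operand ≠ 0)
  (b → ¬a): 0 ≤ 0, so result = 1
  (a ∨ (b → ¬a)) = max(0.25, 1) = 1
  ¬a: Gödel ¬ of 0.25 = 0 (operand ≠ 0)
  (a ∨ ¬a) = max(0.25, 0) = 0.25
  ((a ∨ ¬a) ∨ b) = max(0.25, 0) = 0.25
  ((a ∨ (b → ¬a)) → ((a ∨ ¬a) ∨ b)): 1 > 0.25, so result = 0.25
Checking all 25 assignments confirms none give a value below 0.25.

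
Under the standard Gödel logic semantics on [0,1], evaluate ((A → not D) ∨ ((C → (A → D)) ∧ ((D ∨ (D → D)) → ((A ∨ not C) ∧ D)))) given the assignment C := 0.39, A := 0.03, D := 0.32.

0.03

not D: Gödel ¬ of 0.32 = 0 (operand ≠ 0)
(A → not D): 0.03 > 0, so result = 0
(A → D): 0.03 ≤ 0.32, so result = 1
(C → (A → D)): 0.39 ≤ 1, so result = 1
(D → D): 0.32 ≤ 0.32, so result = 1
(D ∨ (D → D)) = max(0.32, 1) = 1
not C: Gödel ¬ of 0.39 = 0 (operand ≠ 0)
(A ∨ not C) = max(0.03, 0) = 0.03
((A ∨ not C) ∧ D) = min(0.03, 0.32) = 0.03
((D ∨ (D → D)) → ((A ∨ not C) ∧ D)): 1 > 0.03, so result = 0.03
((C → (A → D)) ∧ ((D ∨ (D → D)) → ((A ∨ not C) ∧ D))) = min(1, 0.03) = 0.03
((A → not D) ∨ ((C → (A → D)) ∧ ((D ∨ (D → D)) → ((A ∨ not C) ∧ D)))) = max(0, 0.03) = 0.03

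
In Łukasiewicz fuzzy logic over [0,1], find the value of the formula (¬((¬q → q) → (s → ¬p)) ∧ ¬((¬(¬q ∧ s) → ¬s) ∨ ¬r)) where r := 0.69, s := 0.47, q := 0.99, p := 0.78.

0.25

¬q: Łukasiewicz ¬ gives 1 − 0.99 = 0.01
(¬q → q): min(1, 1 − 0.01 + 0.99) = 1
¬p: Łukasiewicz ¬ gives 1 − 0.78 = 0.22
(s → ¬p): min(1, 1 − 0.47 + 0.22) = 0.75
((¬q → q) → (s → ¬p)): min(1, 1 − 1 + 0.75) = 0.75
¬((¬q → q) → (s → ¬p)): Łukasiewicz ¬ gives 1 − 0.75 = 0.25
¬q: Łukasiewicz ¬ gives 1 − 0.99 = 0.01
(¬q ∧ s) = min(0.01, 0.47) = 0.01
¬(¬q ∧ s): Łukasiewicz ¬ gives 1 − 0.01 = 0.99
¬s: Łukasiewicz ¬ gives 1 − 0.47 = 0.53
(¬(¬q ∧ s) → ¬s): min(1, 1 − 0.99 + 0.53) = 0.54
¬r: Łukasiewicz ¬ gives 1 − 0.69 = 0.31
((¬(¬q ∧ s) → ¬s) ∨ ¬r) = max(0.54, 0.31) = 0.54
¬((¬(¬q ∧ s) → ¬s) ∨ ¬r): Łukasiewicz ¬ gives 1 − 0.54 = 0.46
(¬((¬q → q) → (s → ¬p)) ∧ ¬((¬(¬q ∧ s) → ¬s) ∨ ¬r)) = min(0.25, 0.46) = 0.25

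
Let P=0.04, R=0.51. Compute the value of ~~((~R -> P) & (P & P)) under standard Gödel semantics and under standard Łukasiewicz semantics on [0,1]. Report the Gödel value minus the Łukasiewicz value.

Gödel evaluation:
  ~R: Gödel ¬ of 0.51 = 0 (operand ≠ 0)
  (~R -> P): 0 ≤ 0.04, so result = 1
  (P & P) = min(0.04, 0.04) = 0.04
  ((~R -> P) & (P & P)) = min(1, 0.04) = 0.04
  ~((~R -> P) & (P & P)): Gödel ¬ of 0.04 = 0 (operand ≠ 0)
  ~~((~R -> P) & (P & P)): Gödel ¬ of 0 = 1 (operand is 0)
  Gödel value = 1
Łukasiewicz evaluation:
  ~R: Łukasiewicz ¬ gives 1 − 0.51 = 0.49
  (~R -> P): min(1, 1 − 0.49 + 0.04) = 0.55
  (P & P) = min(0.04, 0.04) = 0.04
  ((~R -> P) & (P & P)) = min(0.55, 0.04) = 0.04
  ~((~R -> P) & (P & P)): Łukasiewicz ¬ gives 1 − 0.04 = 0.96
  ~~((~R -> P) & (P & P)): Łukasiewicz ¬ gives 1 − 0.96 = 0.04
  Łukasiewicz value = 0.04
Difference: 1 − 0.04 = 0.96

0.96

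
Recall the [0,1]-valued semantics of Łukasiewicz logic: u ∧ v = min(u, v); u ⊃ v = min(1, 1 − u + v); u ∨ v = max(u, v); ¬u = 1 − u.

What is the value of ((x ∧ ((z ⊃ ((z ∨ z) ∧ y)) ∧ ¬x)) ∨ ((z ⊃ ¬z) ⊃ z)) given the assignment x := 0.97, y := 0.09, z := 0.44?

0.44

(z ∨ z) = max(0.44, 0.44) = 0.44
((z ∨ z) ∧ y) = min(0.44, 0.09) = 0.09
(z ⊃ ((z ∨ z) ∧ y)): min(1, 1 − 0.44 + 0.09) = 0.65
¬x: Łukasiewicz ¬ gives 1 − 0.97 = 0.03
((z ⊃ ((z ∨ z) ∧ y)) ∧ ¬x) = min(0.65, 0.03) = 0.03
(x ∧ ((z ⊃ ((z ∨ z) ∧ y)) ∧ ¬x)) = min(0.97, 0.03) = 0.03
¬z: Łukasiewicz ¬ gives 1 − 0.44 = 0.56
(z ⊃ ¬z): min(1, 1 − 0.44 + 0.56) = 1
((z ⊃ ¬z) ⊃ z): min(1, 1 − 1 + 0.44) = 0.44
((x ∧ ((z ⊃ ((z ∨ z) ∧ y)) ∧ ¬x)) ∨ ((z ⊃ ¬z) ⊃ z)) = max(0.03, 0.44) = 0.44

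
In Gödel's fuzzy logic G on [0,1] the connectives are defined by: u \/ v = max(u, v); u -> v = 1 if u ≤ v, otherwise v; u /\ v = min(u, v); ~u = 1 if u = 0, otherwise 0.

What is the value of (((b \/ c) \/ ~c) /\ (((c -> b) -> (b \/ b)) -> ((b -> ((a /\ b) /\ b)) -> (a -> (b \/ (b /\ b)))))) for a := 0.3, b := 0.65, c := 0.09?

0.65

(b \/ c) = max(0.65, 0.09) = 0.65
~c: Gödel ¬ of 0.09 = 0 (operand ≠ 0)
((b \/ c) \/ ~c) = max(0.65, 0) = 0.65
(c -> b): 0.09 ≤ 0.65, so result = 1
(b \/ b) = max(0.65, 0.65) = 0.65
((c -> b) -> (b \/ b)): 1 > 0.65, so result = 0.65
(a /\ b) = min(0.3, 0.65) = 0.3
((a /\ b) /\ b) = min(0.3, 0.65) = 0.3
(b -> ((a /\ b) /\ b)): 0.65 > 0.3, so result = 0.3
(b /\ b) = min(0.65, 0.65) = 0.65
(b \/ (b /\ b)) = max(0.65, 0.65) = 0.65
(a -> (b \/ (b /\ b))): 0.3 ≤ 0.65, so result = 1
((b -> ((a /\ b) /\ b)) -> (a -> (b \/ (b /\ b)))): 0.3 ≤ 1, so result = 1
(((c -> b) -> (b \/ b)) -> ((b -> ((a /\ b) /\ b)) -> (a -> (b \/ (b /\ b))))): 0.65 ≤ 1, so result = 1
(((b \/ c) \/ ~c) /\ (((c -> b) -> (b \/ b)) -> ((b -> ((a /\ b) /\ b)) -> (a -> (b \/ (b /\ b)))))) = min(0.65, 1) = 0.65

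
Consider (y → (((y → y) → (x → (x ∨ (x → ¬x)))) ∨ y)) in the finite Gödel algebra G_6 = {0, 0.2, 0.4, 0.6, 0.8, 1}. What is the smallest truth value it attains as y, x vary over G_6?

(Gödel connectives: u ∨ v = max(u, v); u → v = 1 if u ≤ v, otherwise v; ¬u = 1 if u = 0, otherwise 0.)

1.00

Every assignment gives 1. For instance at y = 0, x = 0:
  (y → y): 0 ≤ 0, so result = 1
  ¬x: Gödel ¬ of 0 = 1 (operand is 0)
  (x → ¬x): 0 ≤ 1, so result = 1
  (x ∨ (x → ¬x)) = max(0, 1) = 1
  (x → (x ∨ (x → ¬x))): 0 ≤ 1, so result = 1
  ((y → y) → (x → (x ∨ (x → ¬x)))): 1 ≤ 1, so result = 1
  (((y → y) → (x → (x ∨ (x → ¬x)))) ∨ y) = max(1, 0) = 1
  (y → (((y → y) → (x → (x ∨ (x → ¬x)))) ∨ y)): 0 ≤ 1, so result = 1
All 36 assignments give value 1 — the formula is a G_6-tautology.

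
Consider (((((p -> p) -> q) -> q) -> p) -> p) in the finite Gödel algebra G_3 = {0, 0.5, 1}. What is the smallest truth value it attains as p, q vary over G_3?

Every assignment gives 1. For instance at p = 0, q = 0:
  (p -> p): 0 ≤ 0, so result = 1
  ((p -> p) -> q): 1 > 0, so result = 0
  (((p -> p) -> q) -> q): 0 ≤ 0, so result = 1
  ((((p -> p) -> q) -> q) -> p): 1 > 0, so result = 0
  (((((p -> p) -> q) -> q) -> p) -> p): 0 ≤ 0, so result = 1
All 9 assignments give value 1 — the formula is a G_3-tautology.

1.00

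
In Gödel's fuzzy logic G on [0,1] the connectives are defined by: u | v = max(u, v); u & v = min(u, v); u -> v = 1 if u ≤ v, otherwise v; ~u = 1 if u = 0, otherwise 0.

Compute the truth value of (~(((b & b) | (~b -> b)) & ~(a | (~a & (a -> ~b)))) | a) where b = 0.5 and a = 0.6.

(b & b) = min(0.5, 0.5) = 0.5
~b: Gödel ¬ of 0.5 = 0 (operand ≠ 0)
(~b -> b): 0 ≤ 0.5, so result = 1
((b & b) | (~b -> b)) = max(0.5, 1) = 1
~a: Gödel ¬ of 0.6 = 0 (operand ≠ 0)
~b: Gödel ¬ of 0.5 = 0 (operand ≠ 0)
(a -> ~b): 0.6 > 0, so result = 0
(~a & (a -> ~b)) = min(0, 0) = 0
(a | (~a & (a -> ~b))) = max(0.6, 0) = 0.6
~(a | (~a & (a -> ~b))): Gödel ¬ of 0.6 = 0 (operand ≠ 0)
(((b & b) | (~b -> b)) & ~(a | (~a & (a -> ~b)))) = min(1, 0) = 0
~(((b & b) | (~b -> b)) & ~(a | (~a & (a -> ~b)))): Gödel ¬ of 0 = 1 (operand is 0)
(~(((b & b) | (~b -> b)) & ~(a | (~a & (a -> ~b)))) | a) = max(1, 0.6) = 1

1.00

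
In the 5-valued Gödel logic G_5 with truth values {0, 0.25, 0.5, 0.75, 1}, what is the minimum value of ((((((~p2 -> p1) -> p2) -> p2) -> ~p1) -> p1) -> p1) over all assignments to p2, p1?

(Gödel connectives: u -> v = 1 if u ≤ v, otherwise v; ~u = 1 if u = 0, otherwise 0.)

0.25

The minimum is attained at p2 = 0, p1 = 0.25:
  ~p2: Gödel ¬ of 0 = 1 (operand is 0)
  (~p2 -> p1): 1 > 0.25, so result = 0.25
  ((~p2 -> p1) -> p2): 0.25 > 0, so result = 0
  (((~p2 -> p1) -> p2) -> p2): 0 ≤ 0, so result = 1
  ~p1: Gödel ¬ of 0.25 = 0 (operand ≠ 0)
  ((((~p2 -> p1) -> p2) -> p2) -> ~p1): 1 > 0, so result = 0
  (((((~p2 -> p1) -> p2) -> p2) -> ~p1) -> p1): 0 ≤ 0.25, so result = 1
  ((((((~p2 -> p1) -> p2) -> p2) -> ~p1) -> p1) -> p1): 1 > 0.25, so result = 0.25
Checking all 25 assignments confirms none give a value below 0.25.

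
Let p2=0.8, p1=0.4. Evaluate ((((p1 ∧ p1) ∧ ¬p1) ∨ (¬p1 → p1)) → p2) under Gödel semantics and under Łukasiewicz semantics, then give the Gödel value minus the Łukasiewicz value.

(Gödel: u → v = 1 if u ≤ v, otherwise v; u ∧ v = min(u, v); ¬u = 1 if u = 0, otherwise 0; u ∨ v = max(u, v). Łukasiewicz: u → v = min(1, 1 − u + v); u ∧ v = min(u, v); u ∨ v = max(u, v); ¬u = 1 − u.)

Gödel evaluation:
  (p1 ∧ p1) = min(0.4, 0.4) = 0.4
  ¬p1: Gödel ¬ of 0.4 = 0 (operand ≠ 0)
  ((p1 ∧ p1) ∧ ¬p1) = min(0.4, 0) = 0
  ¬p1: Gödel ¬ of 0.4 = 0 (operand ≠ 0)
  (¬p1 → p1): 0 ≤ 0.4, so result = 1
  (((p1 ∧ p1) ∧ ¬p1) ∨ (¬p1 → p1)) = max(0, 1) = 1
  ((((p1 ∧ p1) ∧ ¬p1) ∨ (¬p1 → p1)) → p2): 1 > 0.8, so result = 0.8
  Gödel value = 0.8
Łukasiewicz evaluation:
  (p1 ∧ p1) = min(0.4, 0.4) = 0.4
  ¬p1: Łukasiewicz ¬ gives 1 − 0.4 = 0.6
  ((p1 ∧ p1) ∧ ¬p1) = min(0.4, 0.6) = 0.4
  ¬p1: Łukasiewicz ¬ gives 1 − 0.4 = 0.6
  (¬p1 → p1): min(1, 1 − 0.6 + 0.4) = 0.8
  (((p1 ∧ p1) ∧ ¬p1) ∨ (¬p1 → p1)) = max(0.4, 0.8) = 0.8
  ((((p1 ∧ p1) ∧ ¬p1) ∨ (¬p1 → p1)) → p2): min(1, 1 − 0.8 + 0.8) = 1
  Łukasiewicz value = 1
Difference: 0.8 − 1 = -0.20

-0.20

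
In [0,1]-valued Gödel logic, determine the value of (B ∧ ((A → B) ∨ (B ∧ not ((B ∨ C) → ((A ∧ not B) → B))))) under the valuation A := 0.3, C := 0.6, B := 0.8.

0.80

(A → B): 0.3 ≤ 0.8, so result = 1
(B ∨ C) = max(0.8, 0.6) = 0.8
not B: Gödel ¬ of 0.8 = 0 (operand ≠ 0)
(A ∧ not B) = min(0.3, 0) = 0
((A ∧ not B) → B): 0 ≤ 0.8, so result = 1
((B ∨ C) → ((A ∧ not B) → B)): 0.8 ≤ 1, so result = 1
not ((B ∨ C) → ((A ∧ not B) → B)): Gödel ¬ of 1 = 0 (operand ≠ 0)
(B ∧ not ((B ∨ C) → ((A ∧ not B) → B))) = min(0.8, 0) = 0
((A → B) ∨ (B ∧ not ((B ∨ C) → ((A ∧ not B) → B)))) = max(1, 0) = 1
(B ∧ ((A → B) ∨ (B ∧ not ((B ∨ C) → ((A ∧ not B) → B))))) = min(0.8, 1) = 0.8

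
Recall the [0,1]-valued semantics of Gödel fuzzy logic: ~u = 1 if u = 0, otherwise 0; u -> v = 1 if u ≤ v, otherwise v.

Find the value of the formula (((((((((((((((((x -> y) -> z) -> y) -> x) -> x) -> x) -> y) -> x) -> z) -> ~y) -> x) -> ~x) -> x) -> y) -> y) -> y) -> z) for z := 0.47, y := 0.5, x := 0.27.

(x -> y): 0.27 ≤ 0.5, so result = 1
((x -> y) -> z): 1 > 0.47, so result = 0.47
(((x -> y) -> z) -> y): 0.47 ≤ 0.5, so result = 1
((((x -> y) -> z) -> y) -> x): 1 > 0.27, so result = 0.27
(((((x -> y) -> z) -> y) -> x) -> x): 0.27 ≤ 0.27, so result = 1
((((((x -> y) -> z) -> y) -> x) -> x) -> x): 1 > 0.27, so result = 0.27
(((((((x -> y) -> z) -> y) -> x) -> x) -> x) -> y): 0.27 ≤ 0.5, so result = 1
((((((((x -> y) -> z) -> y) -> x) -> x) -> x) -> y) -> x): 1 > 0.27, so result = 0.27
(((((((((x -> y) -> z) -> y) -> x) -> x) -> x) -> y) -> x) -> z): 0.27 ≤ 0.47, so result = 1
~y: Gödel ¬ of 0.5 = 0 (operand ≠ 0)
((((((((((x -> y) -> z) -> y) -> x) -> x) -> x) -> y) -> x) -> z) -> ~y): 1 > 0, so result = 0
(((((((((((x -> y) -> z) -> y) -> x) -> x) -> x) -> y) -> x) -> z) -> ~y) -> x): 0 ≤ 0.27, so result = 1
~x: Gödel ¬ of 0.27 = 0 (operand ≠ 0)
((((((((((((x -> y) -> z) -> y) -> x) -> x) -> x) -> y) -> x) -> z) -> ~y) -> x) -> ~x): 1 > 0, so result = 0
(((((((((((((x -> y) -> z) -> y) -> x) -> x) -> x) -> y) -> x) -> z) -> ~y) -> x) -> ~x) -> x): 0 ≤ 0.27, so result = 1
((((((((((((((x -> y) -> z) -> y) -> x) -> x) -> x) -> y) -> x) -> z) -> ~y) -> x) -> ~x) -> x) -> y): 1 > 0.5, so result = 0.5
(((((((((((((((x -> y) -> z) -> y) -> x) -> x) -> x) -> y) -> x) -> z) -> ~y) -> x) -> ~x) -> x) -> y) -> y): 0.5 ≤ 0.5, so result = 1
((((((((((((((((x -> y) -> z) -> y) -> x) -> x) -> x) -> y) -> x) -> z) -> ~y) -> x) -> ~x) -> x) -> y) -> y) -> y): 1 > 0.5, so result = 0.5
(((((((((((((((((x -> y) -> z) -> y) -> x) -> x) -> x) -> y) -> x) -> z) -> ~y) -> x) -> ~x) -> x) -> y) -> y) -> y) -> z): 0.5 > 0.47, so result = 0.47

0.47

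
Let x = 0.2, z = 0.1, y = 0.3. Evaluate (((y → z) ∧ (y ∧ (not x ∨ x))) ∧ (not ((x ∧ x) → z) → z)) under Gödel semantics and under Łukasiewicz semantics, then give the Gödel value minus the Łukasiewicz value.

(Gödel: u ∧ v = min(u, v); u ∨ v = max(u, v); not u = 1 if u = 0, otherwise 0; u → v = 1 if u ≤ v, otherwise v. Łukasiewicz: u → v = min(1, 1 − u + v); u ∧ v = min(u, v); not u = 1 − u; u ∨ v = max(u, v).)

Gödel evaluation:
  (y → z): 0.3 > 0.1, so result = 0.1
  not x: Gödel ¬ of 0.2 = 0 (operand ≠ 0)
  (not x ∨ x) = max(0, 0.2) = 0.2
  (y ∧ (not x ∨ x)) = min(0.3, 0.2) = 0.2
  ((y → z) ∧ (y ∧ (not x ∨ x))) = min(0.1, 0.2) = 0.1
  (x ∧ x) = min(0.2, 0.2) = 0.2
  ((x ∧ x) → z): 0.2 > 0.1, so result = 0.1
  not ((x ∧ x) → z): Gödel ¬ of 0.1 = 0 (operand ≠ 0)
  (not ((x ∧ x) → z) → z): 0 ≤ 0.1, so result = 1
  (((y → z) ∧ (y ∧ (not x ∨ x))) ∧ (not ((x ∧ x) → z) → z)) = min(0.1, 1) = 0.1
  Gödel value = 0.1
Łukasiewicz evaluation:
  (y → z): min(1, 1 − 0.3 + 0.1) = 0.8
  not x: Łukasiewicz ¬ gives 1 − 0.2 = 0.8
  (not x ∨ x) = max(0.8, 0.2) = 0.8
  (y ∧ (not x ∨ x)) = min(0.3, 0.8) = 0.3
  ((y → z) ∧ (y ∧ (not x ∨ x))) = min(0.8, 0.3) = 0.3
  (x ∧ x) = min(0.2, 0.2) = 0.2
  ((x ∧ x) → z): min(1, 1 − 0.2 + 0.1) = 0.9
  not ((x ∧ x) → z): Łukasiewicz ¬ gives 1 − 0.9 = 0.1
  (not ((x ∧ x) → z) → z): min(1, 1 − 0.1 + 0.1) = 1
  (((y → z) ∧ (y ∧ (not x ∨ x))) ∧ (not ((x ∧ x) → z) → z)) = min(0.3, 1) = 0.3
  Łukasiewicz value = 0.3
Difference: 0.1 − 0.3 = -0.20

-0.20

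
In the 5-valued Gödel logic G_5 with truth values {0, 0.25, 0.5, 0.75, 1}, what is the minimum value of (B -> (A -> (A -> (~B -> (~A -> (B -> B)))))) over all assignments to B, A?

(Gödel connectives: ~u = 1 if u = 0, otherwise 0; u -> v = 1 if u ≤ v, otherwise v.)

Every assignment gives 1. For instance at B = 0, A = 0:
  ~B: Gödel ¬ of 0 = 1 (operand is 0)
  ~A: Gödel ¬ of 0 = 1 (operand is 0)
  (B -> B): 0 ≤ 0, so result = 1
  (~A -> (B -> B)): 1 ≤ 1, so result = 1
  (~B -> (~A -> (B -> B))): 1 ≤ 1, so result = 1
  (A -> (~B -> (~A -> (B -> B)))): 0 ≤ 1, so result = 1
  (A -> (A -> (~B -> (~A -> (B -> B))))): 0 ≤ 1, so result = 1
  (B -> (A -> (A -> (~B -> (~A -> (B -> B)))))): 0 ≤ 1, so result = 1
All 25 assignments give value 1 — the formula is a G_5-tautology.

1.00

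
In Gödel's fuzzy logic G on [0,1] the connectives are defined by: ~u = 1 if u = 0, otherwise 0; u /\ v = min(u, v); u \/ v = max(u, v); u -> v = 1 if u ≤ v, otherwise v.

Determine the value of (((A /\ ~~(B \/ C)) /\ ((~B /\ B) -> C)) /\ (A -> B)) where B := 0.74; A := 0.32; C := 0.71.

(B \/ C) = max(0.74, 0.71) = 0.74
~(B \/ C): Gödel ¬ of 0.74 = 0 (operand ≠ 0)
~~(B \/ C): Gödel ¬ of 0 = 1 (operand is 0)
(A /\ ~~(B \/ C)) = min(0.32, 1) = 0.32
~B: Gödel ¬ of 0.74 = 0 (operand ≠ 0)
(~B /\ B) = min(0, 0.74) = 0
((~B /\ B) -> C): 0 ≤ 0.71, so result = 1
((A /\ ~~(B \/ C)) /\ ((~B /\ B) -> C)) = min(0.32, 1) = 0.32
(A -> B): 0.32 ≤ 0.74, so result = 1
(((A /\ ~~(B \/ C)) /\ ((~B /\ B) -> C)) /\ (A -> B)) = min(0.32, 1) = 0.32

0.32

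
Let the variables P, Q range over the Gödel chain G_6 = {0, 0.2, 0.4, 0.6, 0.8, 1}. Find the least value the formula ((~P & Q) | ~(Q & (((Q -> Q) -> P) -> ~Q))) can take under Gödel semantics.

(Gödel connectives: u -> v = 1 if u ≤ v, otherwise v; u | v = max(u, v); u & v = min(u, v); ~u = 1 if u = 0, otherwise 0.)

The minimum is attained at P = 0, Q = 0.2:
  ~P: Gödel ¬ of 0 = 1 (operand is 0)
  (~P & Q) = min(1, 0.2) = 0.2
  (Q -> Q): 0.2 ≤ 0.2, so result = 1
  ((Q -> Q) -> P): 1 > 0, so result = 0
  ~Q: Gödel ¬ of 0.2 = 0 (operand ≠ 0)
  (((Q -> Q) -> P) -> ~Q): 0 ≤ 0, so result = 1
  (Q & (((Q -> Q) -> P) -> ~Q)) = min(0.2, 1) = 0.2
  ~(Q & (((Q -> Q) -> P) -> ~Q)): Gödel ¬ of 0.2 = 0 (operand ≠ 0)
  ((~P & Q) | ~(Q & (((Q -> Q) -> P) -> ~Q))) = max(0.2, 0) = 0.2
Checking all 36 assignments confirms none give a value below 0.20.

0.20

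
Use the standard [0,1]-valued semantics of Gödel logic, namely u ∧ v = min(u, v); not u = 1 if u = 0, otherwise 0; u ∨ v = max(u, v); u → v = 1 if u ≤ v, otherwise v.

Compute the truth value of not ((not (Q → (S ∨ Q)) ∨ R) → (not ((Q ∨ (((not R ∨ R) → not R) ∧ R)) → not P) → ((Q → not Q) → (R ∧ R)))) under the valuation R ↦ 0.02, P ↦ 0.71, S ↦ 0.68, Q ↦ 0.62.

0.00

(S ∨ Q) = max(0.68, 0.62) = 0.68
(Q → (S ∨ Q)): 0.62 ≤ 0.68, so result = 1
not (Q → (S ∨ Q)): Gödel ¬ of 1 = 0 (operand ≠ 0)
(not (Q → (S ∨ Q)) ∨ R) = max(0, 0.02) = 0.02
not R: Gödel ¬ of 0.02 = 0 (operand ≠ 0)
(not R ∨ R) = max(0, 0.02) = 0.02
not R: Gödel ¬ of 0.02 = 0 (operand ≠ 0)
((not R ∨ R) → not R): 0.02 > 0, so result = 0
(((not R ∨ R) → not R) ∧ R) = min(0, 0.02) = 0
(Q ∨ (((not R ∨ R) → not R) ∧ R)) = max(0.62, 0) = 0.62
not P: Gödel ¬ of 0.71 = 0 (operand ≠ 0)
((Q ∨ (((not R ∨ R) → not R) ∧ R)) → not P): 0.62 > 0, so result = 0
not ((Q ∨ (((not R ∨ R) → not R) ∧ R)) → not P): Gödel ¬ of 0 = 1 (operand is 0)
not Q: Gödel ¬ of 0.62 = 0 (operand ≠ 0)
(Q → not Q): 0.62 > 0, so result = 0
(R ∧ R) = min(0.02, 0.02) = 0.02
((Q → not Q) → (R ∧ R)): 0 ≤ 0.02, so result = 1
(not ((Q ∨ (((not R ∨ R) → not R) ∧ R)) → not P) → ((Q → not Q) → (R ∧ R))): 1 ≤ 1, so result = 1
((not (Q → (S ∨ Q)) ∨ R) → (not ((Q ∨ (((not R ∨ R) → not R) ∧ R)) → not P) → ((Q → not Q) → (R ∧ R)))): 0.02 ≤ 1, so result = 1
not ((not (Q → (S ∨ Q)) ∨ R) → (not ((Q ∨ (((not R ∨ R) → not R) ∧ R)) → not P) → ((Q → not Q) → (R ∧ R)))): Gödel ¬ of 1 = 0 (operand ≠ 0)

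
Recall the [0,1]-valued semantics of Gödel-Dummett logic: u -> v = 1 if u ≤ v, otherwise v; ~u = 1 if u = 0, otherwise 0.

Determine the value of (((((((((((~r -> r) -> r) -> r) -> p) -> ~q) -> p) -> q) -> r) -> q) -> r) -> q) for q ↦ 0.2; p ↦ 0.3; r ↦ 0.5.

~r: Gödel ¬ of 0.5 = 0 (operand ≠ 0)
(~r -> r): 0 ≤ 0.5, so result = 1
((~r -> r) -> r): 1 > 0.5, so result = 0.5
(((~r -> r) -> r) -> r): 0.5 ≤ 0.5, so result = 1
((((~r -> r) -> r) -> r) -> p): 1 > 0.3, so result = 0.3
~q: Gödel ¬ of 0.2 = 0 (operand ≠ 0)
(((((~r -> r) -> r) -> r) -> p) -> ~q): 0.3 > 0, so result = 0
((((((~r -> r) -> r) -> r) -> p) -> ~q) -> p): 0 ≤ 0.3, so result = 1
(((((((~r -> r) -> r) -> r) -> p) -> ~q) -> p) -> q): 1 > 0.2, so result = 0.2
((((((((~r -> r) -> r) -> r) -> p) -> ~q) -> p) -> q) -> r): 0.2 ≤ 0.5, so result = 1
(((((((((~r -> r) -> r) -> r) -> p) -> ~q) -> p) -> q) -> r) -> q): 1 > 0.2, so result = 0.2
((((((((((~r -> r) -> r) -> r) -> p) -> ~q) -> p) -> q) -> r) -> q) -> r): 0.2 ≤ 0.5, so result = 1
(((((((((((~r -> r) -> r) -> r) -> p) -> ~q) -> p) -> q) -> r) -> q) -> r) -> q): 1 > 0.2, so result = 0.2

0.20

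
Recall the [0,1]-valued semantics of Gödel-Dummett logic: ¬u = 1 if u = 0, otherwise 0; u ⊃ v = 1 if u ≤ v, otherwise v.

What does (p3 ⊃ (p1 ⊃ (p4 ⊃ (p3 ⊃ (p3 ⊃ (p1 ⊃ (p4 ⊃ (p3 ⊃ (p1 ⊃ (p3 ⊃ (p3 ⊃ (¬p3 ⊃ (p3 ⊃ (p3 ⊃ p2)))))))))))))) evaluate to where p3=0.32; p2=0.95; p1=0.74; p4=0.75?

¬p3: Gödel ¬ of 0.32 = 0 (operand ≠ 0)
(p3 ⊃ p2): 0.32 ≤ 0.95, so result = 1
(p3 ⊃ (p3 ⊃ p2)): 0.32 ≤ 1, so result = 1
(¬p3 ⊃ (p3 ⊃ (p3 ⊃ p2))): 0 ≤ 1, so result = 1
(p3 ⊃ (¬p3 ⊃ (p3 ⊃ (p3 ⊃ p2)))): 0.32 ≤ 1, so result = 1
(p3 ⊃ (p3 ⊃ (¬p3 ⊃ (p3 ⊃ (p3 ⊃ p2))))): 0.32 ≤ 1, so result = 1
(p1 ⊃ (p3 ⊃ (p3 ⊃ (¬p3 ⊃ (p3 ⊃ (p3 ⊃ p2)))))): 0.74 ≤ 1, so result = 1
(p3 ⊃ (p1 ⊃ (p3 ⊃ (p3 ⊃ (¬p3 ⊃ (p3 ⊃ (p3 ⊃ p2))))))): 0.32 ≤ 1, so result = 1
(p4 ⊃ (p3 ⊃ (p1 ⊃ (p3 ⊃ (p3 ⊃ (¬p3 ⊃ (p3 ⊃ (p3 ⊃ p2)))))))): 0.75 ≤ 1, so result = 1
(p1 ⊃ (p4 ⊃ (p3 ⊃ (p1 ⊃ (p3 ⊃ (p3 ⊃ (¬p3 ⊃ (p3 ⊃ (p3 ⊃ p2))))))))): 0.74 ≤ 1, so result = 1
(p3 ⊃ (p1 ⊃ (p4 ⊃ (p3 ⊃ (p1 ⊃ (p3 ⊃ (p3 ⊃ (¬p3 ⊃ (p3 ⊃ (p3 ⊃ p2)))))))))): 0.32 ≤ 1, so result = 1
(p3 ⊃ (p3 ⊃ (p1 ⊃ (p4 ⊃ (p3 ⊃ (p1 ⊃ (p3 ⊃ (p3 ⊃ (¬p3 ⊃ (p3 ⊃ (p3 ⊃ p2))))))))))): 0.32 ≤ 1, so result = 1
(p4 ⊃ (p3 ⊃ (p3 ⊃ (p1 ⊃ (p4 ⊃ (p3 ⊃ (p1 ⊃ (p3 ⊃ (p3 ⊃ (¬p3 ⊃ (p3 ⊃ (p3 ⊃ p2)))))))))))): 0.75 ≤ 1, so result = 1
(p1 ⊃ (p4 ⊃ (p3 ⊃ (p3 ⊃ (p1 ⊃ (p4 ⊃ (p3 ⊃ (p1 ⊃ (p3 ⊃ (p3 ⊃ (¬p3 ⊃ (p3 ⊃ (p3 ⊃ p2))))))))))))): 0.74 ≤ 1, so result = 1
(p3 ⊃ (p1 ⊃ (p4 ⊃ (p3 ⊃ (p3 ⊃ (p1 ⊃ (p4 ⊃ (p3 ⊃ (p1 ⊃ (p3 ⊃ (p3 ⊃ (¬p3 ⊃ (p3 ⊃ (p3 ⊃ p2)))))))))))))): 0.32 ≤ 1, so result = 1

1.00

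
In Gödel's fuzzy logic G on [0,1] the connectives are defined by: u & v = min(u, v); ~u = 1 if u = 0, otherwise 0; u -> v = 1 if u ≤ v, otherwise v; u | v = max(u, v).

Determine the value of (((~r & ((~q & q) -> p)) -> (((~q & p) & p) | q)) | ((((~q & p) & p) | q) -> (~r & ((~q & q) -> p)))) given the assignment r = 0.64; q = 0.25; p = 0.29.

~r: Gödel ¬ of 0.64 = 0 (operand ≠ 0)
~q: Gödel ¬ of 0.25 = 0 (operand ≠ 0)
(~q & q) = min(0, 0.25) = 0
((~q & q) -> p): 0 ≤ 0.29, so result = 1
(~r & ((~q & q) -> p)) = min(0, 1) = 0
~q: Gödel ¬ of 0.25 = 0 (operand ≠ 0)
(~q & p) = min(0, 0.29) = 0
((~q & p) & p) = min(0, 0.29) = 0
(((~q & p) & p) | q) = max(0, 0.25) = 0.25
((~r & ((~q & q) -> p)) -> (((~q & p) & p) | q)): 0 ≤ 0.25, so result = 1
~q: Gödel ¬ of 0.25 = 0 (operand ≠ 0)
(~q & p) = min(0, 0.29) = 0
((~q & p) & p) = min(0, 0.29) = 0
(((~q & p) & p) | q) = max(0, 0.25) = 0.25
~r: Gödel ¬ of 0.64 = 0 (operand ≠ 0)
~q: Gödel ¬ of 0.25 = 0 (operand ≠ 0)
(~q & q) = min(0, 0.25) = 0
((~q & q) -> p): 0 ≤ 0.29, so result = 1
(~r & ((~q & q) -> p)) = min(0, 1) = 0
((((~q & p) & p) | q) -> (~r & ((~q & q) -> p))): 0.25 > 0, so result = 0
(((~r & ((~q & q) -> p)) -> (((~q & p) & p) | q)) | ((((~q & p) & p) | q) -> (~r & ((~q & q) -> p)))) = max(1, 0) = 1

1.00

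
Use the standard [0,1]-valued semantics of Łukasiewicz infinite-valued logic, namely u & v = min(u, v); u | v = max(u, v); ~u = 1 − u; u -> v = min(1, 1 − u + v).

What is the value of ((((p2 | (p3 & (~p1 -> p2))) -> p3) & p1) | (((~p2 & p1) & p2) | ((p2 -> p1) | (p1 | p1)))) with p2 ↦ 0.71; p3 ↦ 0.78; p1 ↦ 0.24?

~p1: Łukasiewicz ¬ gives 1 − 0.24 = 0.76
(~p1 -> p2): min(1, 1 − 0.76 + 0.71) = 0.95
(p3 & (~p1 -> p2)) = min(0.78, 0.95) = 0.78
(p2 | (p3 & (~p1 -> p2))) = max(0.71, 0.78) = 0.78
((p2 | (p3 & (~p1 -> p2))) -> p3): min(1, 1 − 0.78 + 0.78) = 1
(((p2 | (p3 & (~p1 -> p2))) -> p3) & p1) = min(1, 0.24) = 0.24
~p2: Łukasiewicz ¬ gives 1 − 0.71 = 0.29
(~p2 & p1) = min(0.29, 0.24) = 0.24
((~p2 & p1) & p2) = min(0.24, 0.71) = 0.24
(p2 -> p1): min(1, 1 − 0.71 + 0.24) = 0.53
(p1 | p1) = max(0.24, 0.24) = 0.24
((p2 -> p1) | (p1 | p1)) = max(0.53, 0.24) = 0.53
(((~p2 & p1) & p2) | ((p2 -> p1) | (p1 | p1))) = max(0.24, 0.53) = 0.53
((((p2 | (p3 & (~p1 -> p2))) -> p3) & p1) | (((~p2 & p1) & p2) | ((p2 -> p1) | (p1 | p1)))) = max(0.24, 0.53) = 0.53

0.53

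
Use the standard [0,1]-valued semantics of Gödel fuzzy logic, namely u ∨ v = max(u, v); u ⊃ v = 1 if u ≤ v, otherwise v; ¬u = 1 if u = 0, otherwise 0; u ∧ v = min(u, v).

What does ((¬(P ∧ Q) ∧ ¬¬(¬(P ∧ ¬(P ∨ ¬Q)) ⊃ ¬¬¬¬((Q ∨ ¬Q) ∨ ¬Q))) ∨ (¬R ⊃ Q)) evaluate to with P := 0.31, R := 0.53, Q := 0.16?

1.00

(P ∧ Q) = min(0.31, 0.16) = 0.16
¬(P ∧ Q): Gödel ¬ of 0.16 = 0 (operand ≠ 0)
¬Q: Gödel ¬ of 0.16 = 0 (operand ≠ 0)
(P ∨ ¬Q) = max(0.31, 0) = 0.31
¬(P ∨ ¬Q): Gödel ¬ of 0.31 = 0 (operand ≠ 0)
(P ∧ ¬(P ∨ ¬Q)) = min(0.31, 0) = 0
¬(P ∧ ¬(P ∨ ¬Q)): Gödel ¬ of 0 = 1 (operand is 0)
¬Q: Gödel ¬ of 0.16 = 0 (operand ≠ 0)
(Q ∨ ¬Q) = max(0.16, 0) = 0.16
¬Q: Gödel ¬ of 0.16 = 0 (operand ≠ 0)
((Q ∨ ¬Q) ∨ ¬Q) = max(0.16, 0) = 0.16
¬((Q ∨ ¬Q) ∨ ¬Q): Gödel ¬ of 0.16 = 0 (operand ≠ 0)
¬¬((Q ∨ ¬Q) ∨ ¬Q): Gödel ¬ of 0 = 1 (operand is 0)
¬¬¬((Q ∨ ¬Q) ∨ ¬Q): Gödel ¬ of 1 = 0 (operand ≠ 0)
¬¬¬¬((Q ∨ ¬Q) ∨ ¬Q): Gödel ¬ of 0 = 1 (operand is 0)
(¬(P ∧ ¬(P ∨ ¬Q)) ⊃ ¬¬¬¬((Q ∨ ¬Q) ∨ ¬Q)): 1 ≤ 1, so result = 1
¬(¬(P ∧ ¬(P ∨ ¬Q)) ⊃ ¬¬¬¬((Q ∨ ¬Q) ∨ ¬Q)): Gödel ¬ of 1 = 0 (operand ≠ 0)
¬¬(¬(P ∧ ¬(P ∨ ¬Q)) ⊃ ¬¬¬¬((Q ∨ ¬Q) ∨ ¬Q)): Gödel ¬ of 0 = 1 (operand is 0)
(¬(P ∧ Q) ∧ ¬¬(¬(P ∧ ¬(P ∨ ¬Q)) ⊃ ¬¬¬¬((Q ∨ ¬Q) ∨ ¬Q))) = min(0, 1) = 0
¬R: Gödel ¬ of 0.53 = 0 (operand ≠ 0)
(¬R ⊃ Q): 0 ≤ 0.16, so result = 1
((¬(P ∧ Q) ∧ ¬¬(¬(P ∧ ¬(P ∨ ¬Q)) ⊃ ¬¬¬¬((Q ∨ ¬Q) ∨ ¬Q))) ∨ (¬R ⊃ Q)) = max(0, 1) = 1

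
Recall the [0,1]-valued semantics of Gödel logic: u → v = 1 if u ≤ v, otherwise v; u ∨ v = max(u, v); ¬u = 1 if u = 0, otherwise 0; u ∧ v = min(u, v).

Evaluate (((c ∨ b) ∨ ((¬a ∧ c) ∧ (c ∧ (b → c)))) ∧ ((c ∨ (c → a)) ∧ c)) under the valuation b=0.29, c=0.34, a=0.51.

0.34

(c ∨ b) = max(0.34, 0.29) = 0.34
¬a: Gödel ¬ of 0.51 = 0 (operand ≠ 0)
(¬a ∧ c) = min(0, 0.34) = 0
(b → c): 0.29 ≤ 0.34, so result = 1
(c ∧ (b → c)) = min(0.34, 1) = 0.34
((¬a ∧ c) ∧ (c ∧ (b → c))) = min(0, 0.34) = 0
((c ∨ b) ∨ ((¬a ∧ c) ∧ (c ∧ (b → c)))) = max(0.34, 0) = 0.34
(c → a): 0.34 ≤ 0.51, so result = 1
(c ∨ (c → a)) = max(0.34, 1) = 1
((c ∨ (c → a)) ∧ c) = min(1, 0.34) = 0.34
(((c ∨ b) ∨ ((¬a ∧ c) ∧ (c ∧ (b → c)))) ∧ ((c ∨ (c → a)) ∧ c)) = min(0.34, 0.34) = 0.34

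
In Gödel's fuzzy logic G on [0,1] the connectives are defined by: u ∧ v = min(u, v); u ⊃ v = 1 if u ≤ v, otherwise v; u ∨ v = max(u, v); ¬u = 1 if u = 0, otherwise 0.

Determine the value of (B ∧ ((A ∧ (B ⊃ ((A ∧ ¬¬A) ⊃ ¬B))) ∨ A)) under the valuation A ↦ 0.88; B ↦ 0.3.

0.30

¬A: Gödel ¬ of 0.88 = 0 (operand ≠ 0)
¬¬A: Gödel ¬ of 0 = 1 (operand is 0)
(A ∧ ¬¬A) = min(0.88, 1) = 0.88
¬B: Gödel ¬ of 0.3 = 0 (operand ≠ 0)
((A ∧ ¬¬A) ⊃ ¬B): 0.88 > 0, so result = 0
(B ⊃ ((A ∧ ¬¬A) ⊃ ¬B)): 0.3 > 0, so result = 0
(A ∧ (B ⊃ ((A ∧ ¬¬A) ⊃ ¬B))) = min(0.88, 0) = 0
((A ∧ (B ⊃ ((A ∧ ¬¬A) ⊃ ¬B))) ∨ A) = max(0, 0.88) = 0.88
(B ∧ ((A ∧ (B ⊃ ((A ∧ ¬¬A) ⊃ ¬B))) ∨ A)) = min(0.3, 0.88) = 0.3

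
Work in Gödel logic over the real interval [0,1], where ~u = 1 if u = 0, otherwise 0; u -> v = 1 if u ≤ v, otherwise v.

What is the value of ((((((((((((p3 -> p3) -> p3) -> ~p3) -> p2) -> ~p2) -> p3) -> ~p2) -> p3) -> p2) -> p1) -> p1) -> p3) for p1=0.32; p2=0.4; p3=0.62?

0.62

(p3 -> p3): 0.62 ≤ 0.62, so result = 1
((p3 -> p3) -> p3): 1 > 0.62, so result = 0.62
~p3: Gödel ¬ of 0.62 = 0 (operand ≠ 0)
(((p3 -> p3) -> p3) -> ~p3): 0.62 > 0, so result = 0
((((p3 -> p3) -> p3) -> ~p3) -> p2): 0 ≤ 0.4, so result = 1
~p2: Gödel ¬ of 0.4 = 0 (operand ≠ 0)
(((((p3 -> p3) -> p3) -> ~p3) -> p2) -> ~p2): 1 > 0, so result = 0
((((((p3 -> p3) -> p3) -> ~p3) -> p2) -> ~p2) -> p3): 0 ≤ 0.62, so result = 1
~p2: Gödel ¬ of 0.4 = 0 (operand ≠ 0)
(((((((p3 -> p3) -> p3) -> ~p3) -> p2) -> ~p2) -> p3) -> ~p2): 1 > 0, so result = 0
((((((((p3 -> p3) -> p3) -> ~p3) -> p2) -> ~p2) -> p3) -> ~p2) -> p3): 0 ≤ 0.62, so result = 1
(((((((((p3 -> p3) -> p3) -> ~p3) -> p2) -> ~p2) -> p3) -> ~p2) -> p3) -> p2): 1 > 0.4, so result = 0.4
((((((((((p3 -> p3) -> p3) -> ~p3) -> p2) -> ~p2) -> p3) -> ~p2) -> p3) -> p2) -> p1): 0.4 > 0.32, so result = 0.32
(((((((((((p3 -> p3) -> p3) -> ~p3) -> p2) -> ~p2) -> p3) -> ~p2) -> p3) -> p2) -> p1) -> p1): 0.32 ≤ 0.32, so result = 1
((((((((((((p3 -> p3) -> p3) -> ~p3) -> p2) -> ~p2) -> p3) -> ~p2) -> p3) -> p2) -> p1) -> p1) -> p3): 1 > 0.62, so result = 0.62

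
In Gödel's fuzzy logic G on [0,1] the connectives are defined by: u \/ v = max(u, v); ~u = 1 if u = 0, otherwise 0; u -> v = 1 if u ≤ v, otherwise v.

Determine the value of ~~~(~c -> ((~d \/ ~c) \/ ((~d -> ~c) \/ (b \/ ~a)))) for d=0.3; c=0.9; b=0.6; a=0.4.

~c: Gödel ¬ of 0.9 = 0 (operand ≠ 0)
~d: Gödel ¬ of 0.3 = 0 (operand ≠ 0)
~c: Gödel ¬ of 0.9 = 0 (operand ≠ 0)
(~d \/ ~c) = max(0, 0) = 0
~d: Gödel ¬ of 0.3 = 0 (operand ≠ 0)
~c: Gödel ¬ of 0.9 = 0 (operand ≠ 0)
(~d -> ~c): 0 ≤ 0, so result = 1
~a: Gödel ¬ of 0.4 = 0 (operand ≠ 0)
(b \/ ~a) = max(0.6, 0) = 0.6
((~d -> ~c) \/ (b \/ ~a)) = max(1, 0.6) = 1
((~d \/ ~c) \/ ((~d -> ~c) \/ (b \/ ~a))) = max(0, 1) = 1
(~c -> ((~d \/ ~c) \/ ((~d -> ~c) \/ (b \/ ~a)))): 0 ≤ 1, so result = 1
~(~c -> ((~d \/ ~c) \/ ((~d -> ~c) \/ (b \/ ~a)))): Gödel ¬ of 1 = 0 (operand ≠ 0)
~~(~c -> ((~d \/ ~c) \/ ((~d -> ~c) \/ (b \/ ~a)))): Gödel ¬ of 0 = 1 (operand is 0)
~~~(~c -> ((~d \/ ~c) \/ ((~d -> ~c) \/ (b \/ ~a)))): Gödel ¬ of 1 = 0 (operand ≠ 0)

0.00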